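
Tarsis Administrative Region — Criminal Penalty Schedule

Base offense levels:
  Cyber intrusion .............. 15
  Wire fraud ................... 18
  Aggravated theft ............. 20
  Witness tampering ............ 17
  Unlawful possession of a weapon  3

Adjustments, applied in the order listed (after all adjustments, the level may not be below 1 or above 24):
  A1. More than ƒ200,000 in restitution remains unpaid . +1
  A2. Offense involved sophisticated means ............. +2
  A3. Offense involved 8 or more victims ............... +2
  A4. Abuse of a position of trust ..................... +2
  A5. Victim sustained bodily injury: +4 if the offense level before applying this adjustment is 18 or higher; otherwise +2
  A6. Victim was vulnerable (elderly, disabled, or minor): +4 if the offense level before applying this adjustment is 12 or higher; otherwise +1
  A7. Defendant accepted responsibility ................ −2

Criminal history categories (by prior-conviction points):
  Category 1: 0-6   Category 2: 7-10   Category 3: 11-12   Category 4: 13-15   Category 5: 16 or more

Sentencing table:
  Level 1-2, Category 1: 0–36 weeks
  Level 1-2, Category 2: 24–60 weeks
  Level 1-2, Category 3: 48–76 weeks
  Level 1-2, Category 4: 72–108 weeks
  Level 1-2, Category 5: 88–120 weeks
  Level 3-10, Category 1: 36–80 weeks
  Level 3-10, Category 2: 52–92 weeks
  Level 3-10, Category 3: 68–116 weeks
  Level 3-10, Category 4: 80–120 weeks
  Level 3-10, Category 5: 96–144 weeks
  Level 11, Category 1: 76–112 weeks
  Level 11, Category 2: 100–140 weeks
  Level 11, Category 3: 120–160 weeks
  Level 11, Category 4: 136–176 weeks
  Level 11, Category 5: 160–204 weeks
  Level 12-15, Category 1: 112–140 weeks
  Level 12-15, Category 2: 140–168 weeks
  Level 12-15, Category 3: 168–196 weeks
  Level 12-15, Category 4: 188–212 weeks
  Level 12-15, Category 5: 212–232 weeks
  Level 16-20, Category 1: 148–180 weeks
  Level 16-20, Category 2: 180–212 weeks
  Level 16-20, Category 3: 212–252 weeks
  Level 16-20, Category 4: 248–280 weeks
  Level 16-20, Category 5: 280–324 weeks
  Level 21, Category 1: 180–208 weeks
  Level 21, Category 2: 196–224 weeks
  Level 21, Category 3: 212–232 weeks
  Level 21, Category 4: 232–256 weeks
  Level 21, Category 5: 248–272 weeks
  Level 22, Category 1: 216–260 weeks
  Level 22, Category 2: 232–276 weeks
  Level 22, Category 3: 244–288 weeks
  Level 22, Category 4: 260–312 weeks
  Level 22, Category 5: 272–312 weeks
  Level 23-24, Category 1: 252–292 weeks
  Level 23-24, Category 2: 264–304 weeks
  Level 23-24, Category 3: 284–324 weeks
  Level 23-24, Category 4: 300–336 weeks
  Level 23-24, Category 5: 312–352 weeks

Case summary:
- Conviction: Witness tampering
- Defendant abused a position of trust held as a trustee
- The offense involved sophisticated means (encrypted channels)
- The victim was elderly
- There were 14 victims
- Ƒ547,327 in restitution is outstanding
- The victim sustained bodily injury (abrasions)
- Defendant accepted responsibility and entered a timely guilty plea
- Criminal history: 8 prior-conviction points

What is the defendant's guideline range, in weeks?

Base offense level for witness tampering: 17.
A1 applies: 17 + 1 = 18.
A2 applies: 18 + 2 = 20.
A3 applies: 20 + 2 = 22.
A4 applies: 22 + 2 = 24.
A5 applies (level before this adjustment is 24 ≥ 18, so +4): 24 + 4 = 28.
A6 applies (level before this adjustment is 28 ≥ 12, so +4): 28 + 4 = 32.
A7 applies: 32 − 2 = 30.
Level 30 exceeds the maximum of 24; capped at 24.
Final offense level: 24.
Criminal history: 8 prior points → Category 2 (7-10).
Level 24 falls in the 23-24 band.
Grid: Level 23-24 × Category 2 = 264-304 weeks.

264-304 weeks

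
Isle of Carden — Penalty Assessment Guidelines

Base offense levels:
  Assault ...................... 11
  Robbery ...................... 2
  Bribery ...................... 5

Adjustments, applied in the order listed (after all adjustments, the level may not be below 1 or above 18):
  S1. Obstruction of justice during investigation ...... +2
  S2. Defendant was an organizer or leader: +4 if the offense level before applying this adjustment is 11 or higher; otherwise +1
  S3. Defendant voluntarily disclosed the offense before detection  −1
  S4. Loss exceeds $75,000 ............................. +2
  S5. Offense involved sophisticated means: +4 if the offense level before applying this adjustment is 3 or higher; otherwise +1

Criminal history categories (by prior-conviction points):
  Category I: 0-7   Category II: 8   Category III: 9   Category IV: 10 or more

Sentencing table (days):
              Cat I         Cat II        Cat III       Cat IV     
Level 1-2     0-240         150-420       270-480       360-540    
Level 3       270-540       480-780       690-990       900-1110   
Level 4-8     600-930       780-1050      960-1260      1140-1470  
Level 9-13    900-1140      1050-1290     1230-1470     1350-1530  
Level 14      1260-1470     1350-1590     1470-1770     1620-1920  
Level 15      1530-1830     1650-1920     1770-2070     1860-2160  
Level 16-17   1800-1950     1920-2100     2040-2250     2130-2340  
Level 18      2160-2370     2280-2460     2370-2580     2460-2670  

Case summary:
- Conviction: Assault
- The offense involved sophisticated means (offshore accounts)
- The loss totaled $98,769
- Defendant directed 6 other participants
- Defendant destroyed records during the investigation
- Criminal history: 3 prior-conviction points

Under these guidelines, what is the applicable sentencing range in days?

Base offense level for assault: 11.
S1 applies: 11 + 2 = 13.
S2 applies (level before this adjustment is 13 ≥ 11, so +4): 13 + 4 = 17.
S3 does not apply.
S4 applies: 17 + 2 = 19.
S5 applies (level before this adjustment is 19 ≥ 3, so +4): 19 + 4 = 23.
Level 23 exceeds the maximum of 18; capped at 18.
Final offense level: 18.
Criminal history: 3 prior points → Category I (0-7).
Level 18 falls in the 18 band.
Grid: Level 18 × Category I = 2160-2370 days.

2160-2370 days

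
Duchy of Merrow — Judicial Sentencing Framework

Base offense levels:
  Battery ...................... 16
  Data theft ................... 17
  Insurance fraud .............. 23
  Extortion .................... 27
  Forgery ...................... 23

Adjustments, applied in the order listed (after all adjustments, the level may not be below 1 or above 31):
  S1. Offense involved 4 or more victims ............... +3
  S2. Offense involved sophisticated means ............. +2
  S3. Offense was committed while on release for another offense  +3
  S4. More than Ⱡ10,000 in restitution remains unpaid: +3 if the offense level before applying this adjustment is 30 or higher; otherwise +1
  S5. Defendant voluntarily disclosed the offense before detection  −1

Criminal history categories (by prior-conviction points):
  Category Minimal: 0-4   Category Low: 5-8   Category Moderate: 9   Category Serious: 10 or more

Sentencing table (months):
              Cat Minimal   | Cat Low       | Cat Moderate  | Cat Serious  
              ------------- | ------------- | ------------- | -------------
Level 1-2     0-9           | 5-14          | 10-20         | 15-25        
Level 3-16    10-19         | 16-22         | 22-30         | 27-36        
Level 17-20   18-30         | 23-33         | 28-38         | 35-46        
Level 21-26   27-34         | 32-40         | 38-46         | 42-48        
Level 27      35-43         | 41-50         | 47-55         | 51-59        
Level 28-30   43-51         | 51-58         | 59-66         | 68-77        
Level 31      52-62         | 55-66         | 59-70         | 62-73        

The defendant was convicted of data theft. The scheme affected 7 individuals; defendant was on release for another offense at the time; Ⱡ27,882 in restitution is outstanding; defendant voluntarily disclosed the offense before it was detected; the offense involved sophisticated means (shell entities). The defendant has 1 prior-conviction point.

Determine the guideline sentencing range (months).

27-34 months

Base offense level for data theft: 17.
S1 applies: 17 + 3 = 20.
S2 applies: 20 + 2 = 22.
S3 applies: 22 + 3 = 25.
S4 applies (level before this adjustment is 25 < 30, so +1): 25 + 1 = 26.
S5 applies: 26 − 1 = 25.
Final offense level: 25.
Criminal history: 1 prior point → Category Minimal (0-4).
Level 25 falls in the 21-26 band.
Grid: Level 21-26 × Category Minimal = 27-34 months.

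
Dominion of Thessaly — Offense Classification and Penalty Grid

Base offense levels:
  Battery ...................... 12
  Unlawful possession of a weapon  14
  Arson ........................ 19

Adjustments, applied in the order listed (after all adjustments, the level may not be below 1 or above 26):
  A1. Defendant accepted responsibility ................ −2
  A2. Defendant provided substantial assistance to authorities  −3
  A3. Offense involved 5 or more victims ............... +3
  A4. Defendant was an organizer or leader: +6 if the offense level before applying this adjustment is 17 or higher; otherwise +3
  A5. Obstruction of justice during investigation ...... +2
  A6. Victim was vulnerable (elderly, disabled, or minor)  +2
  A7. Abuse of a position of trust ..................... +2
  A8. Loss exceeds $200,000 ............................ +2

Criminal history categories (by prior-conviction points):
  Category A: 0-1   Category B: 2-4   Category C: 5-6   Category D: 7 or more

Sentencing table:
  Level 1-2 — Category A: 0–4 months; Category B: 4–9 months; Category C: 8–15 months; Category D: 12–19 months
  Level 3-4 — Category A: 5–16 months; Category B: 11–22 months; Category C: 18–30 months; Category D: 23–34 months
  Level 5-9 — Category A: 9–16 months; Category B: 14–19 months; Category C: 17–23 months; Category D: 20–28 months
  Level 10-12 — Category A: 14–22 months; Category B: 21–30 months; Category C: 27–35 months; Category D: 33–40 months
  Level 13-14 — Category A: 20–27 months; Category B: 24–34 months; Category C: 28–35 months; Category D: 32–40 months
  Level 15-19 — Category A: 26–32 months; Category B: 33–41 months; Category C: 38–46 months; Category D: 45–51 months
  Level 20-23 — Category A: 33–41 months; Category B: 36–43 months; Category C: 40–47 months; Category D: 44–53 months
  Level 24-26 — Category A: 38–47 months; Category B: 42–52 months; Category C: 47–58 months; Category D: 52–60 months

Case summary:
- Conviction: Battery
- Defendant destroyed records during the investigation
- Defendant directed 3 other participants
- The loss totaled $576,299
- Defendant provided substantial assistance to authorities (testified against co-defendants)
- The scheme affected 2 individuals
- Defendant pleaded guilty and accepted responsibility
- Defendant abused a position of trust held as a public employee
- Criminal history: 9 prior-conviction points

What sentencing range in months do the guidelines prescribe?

45-51 months

Base offense level for battery: 12.
A1 applies: 12 − 2 = 10.
A2 applies: 10 − 3 = 7.
A3 does not apply.
A4 applies (level before this adjustment is 7 < 17, so +3): 7 + 3 = 10.
A5 applies: 10 + 2 = 12.
A7 applies: 12 + 2 = 14.
A8 applies: 14 + 2 = 16.
Final offense level: 16.
Criminal history: 9 prior points → Category D (7+).
Level 16 falls in the 15-19 band.
Grid: Level 15-19 × Category D = 45-51 months.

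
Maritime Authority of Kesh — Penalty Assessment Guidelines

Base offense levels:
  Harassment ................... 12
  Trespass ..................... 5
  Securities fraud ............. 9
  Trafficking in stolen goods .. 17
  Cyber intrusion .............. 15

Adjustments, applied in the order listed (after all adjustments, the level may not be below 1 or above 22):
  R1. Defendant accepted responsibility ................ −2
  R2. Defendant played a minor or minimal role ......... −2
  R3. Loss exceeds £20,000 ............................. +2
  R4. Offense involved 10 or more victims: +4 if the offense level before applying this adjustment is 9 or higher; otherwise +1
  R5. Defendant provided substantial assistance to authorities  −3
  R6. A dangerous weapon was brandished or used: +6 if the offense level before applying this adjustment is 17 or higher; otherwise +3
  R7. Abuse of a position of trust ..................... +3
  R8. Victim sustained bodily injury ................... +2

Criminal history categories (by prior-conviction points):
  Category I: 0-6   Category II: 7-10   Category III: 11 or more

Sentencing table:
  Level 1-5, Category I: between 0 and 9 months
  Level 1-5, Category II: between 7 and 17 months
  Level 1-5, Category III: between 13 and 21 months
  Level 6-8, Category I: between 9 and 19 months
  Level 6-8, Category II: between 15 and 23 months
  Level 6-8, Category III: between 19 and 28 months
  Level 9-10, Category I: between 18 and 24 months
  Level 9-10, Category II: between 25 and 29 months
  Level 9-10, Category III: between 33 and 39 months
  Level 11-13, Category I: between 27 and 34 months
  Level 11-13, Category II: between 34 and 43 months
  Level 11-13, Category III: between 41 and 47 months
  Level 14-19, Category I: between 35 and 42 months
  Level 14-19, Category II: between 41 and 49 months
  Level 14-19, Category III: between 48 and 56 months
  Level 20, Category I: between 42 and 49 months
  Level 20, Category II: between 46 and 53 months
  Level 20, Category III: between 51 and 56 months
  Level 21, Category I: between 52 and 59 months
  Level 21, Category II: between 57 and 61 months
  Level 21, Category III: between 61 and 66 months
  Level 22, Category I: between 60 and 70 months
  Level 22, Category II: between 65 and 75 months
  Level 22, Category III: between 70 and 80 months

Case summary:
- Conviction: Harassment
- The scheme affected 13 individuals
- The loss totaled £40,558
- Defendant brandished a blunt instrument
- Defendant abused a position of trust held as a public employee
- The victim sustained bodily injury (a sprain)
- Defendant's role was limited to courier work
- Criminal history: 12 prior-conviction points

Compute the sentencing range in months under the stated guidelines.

70-80 months

Base offense level for harassment: 12.
R1 does not apply.
R2 applies: 12 − 2 = 10.
R3 applies: 10 + 2 = 12.
R4 applies (level before this adjustment is 12 ≥ 9, so +4): 12 + 4 = 16.
R6 applies (level before this adjustment is 16 < 17, so +3): 16 + 3 = 19.
R7 applies: 19 + 3 = 22.
R8 applies: 22 + 2 = 24.
Level 24 exceeds the maximum of 22; capped at 22.
Final offense level: 22.
Criminal history: 12 prior points → Category III (11+).
Level 22 falls in the 22 band.
Grid: Level 22 × Category III = 70-80 months.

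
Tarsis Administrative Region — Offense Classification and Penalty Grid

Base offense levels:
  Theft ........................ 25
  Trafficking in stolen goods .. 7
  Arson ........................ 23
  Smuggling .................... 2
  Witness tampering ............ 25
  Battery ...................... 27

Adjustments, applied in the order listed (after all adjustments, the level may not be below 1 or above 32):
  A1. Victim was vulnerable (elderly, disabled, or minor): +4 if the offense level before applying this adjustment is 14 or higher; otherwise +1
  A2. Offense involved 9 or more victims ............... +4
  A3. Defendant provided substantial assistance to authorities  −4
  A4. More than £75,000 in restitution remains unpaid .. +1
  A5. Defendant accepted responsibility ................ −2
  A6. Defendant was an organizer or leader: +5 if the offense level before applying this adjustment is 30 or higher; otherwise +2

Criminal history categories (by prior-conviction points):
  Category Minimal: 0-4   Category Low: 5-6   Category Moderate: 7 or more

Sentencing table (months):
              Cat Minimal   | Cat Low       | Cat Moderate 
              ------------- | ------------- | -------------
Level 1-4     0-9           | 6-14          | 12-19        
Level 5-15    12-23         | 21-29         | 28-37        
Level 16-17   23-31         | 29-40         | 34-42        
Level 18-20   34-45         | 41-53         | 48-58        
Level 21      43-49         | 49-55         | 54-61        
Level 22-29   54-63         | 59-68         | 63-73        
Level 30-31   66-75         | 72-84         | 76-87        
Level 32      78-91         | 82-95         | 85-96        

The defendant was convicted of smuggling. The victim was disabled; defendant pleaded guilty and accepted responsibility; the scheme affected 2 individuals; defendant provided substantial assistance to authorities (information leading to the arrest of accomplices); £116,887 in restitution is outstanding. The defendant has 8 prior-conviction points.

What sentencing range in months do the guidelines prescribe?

12-19 months

Base offense level for smuggling: 2.
A1 applies (level before this adjustment is 2 < 14, so +1): 2 + 1 = 3.
A2 does not apply.
A3 applies: 3 − 4 = -1.
A4 applies: -1 + 1 = 0.
A5 applies: 0 − 2 = -2.
Level -2 is below the minimum of 1; floored at 1.
Final offense level: 1.
Criminal history: 8 prior points → Category Moderate (7+).
Level 1 falls in the 1-4 band.
Grid: Level 1-4 × Category Moderate = 12-19 months.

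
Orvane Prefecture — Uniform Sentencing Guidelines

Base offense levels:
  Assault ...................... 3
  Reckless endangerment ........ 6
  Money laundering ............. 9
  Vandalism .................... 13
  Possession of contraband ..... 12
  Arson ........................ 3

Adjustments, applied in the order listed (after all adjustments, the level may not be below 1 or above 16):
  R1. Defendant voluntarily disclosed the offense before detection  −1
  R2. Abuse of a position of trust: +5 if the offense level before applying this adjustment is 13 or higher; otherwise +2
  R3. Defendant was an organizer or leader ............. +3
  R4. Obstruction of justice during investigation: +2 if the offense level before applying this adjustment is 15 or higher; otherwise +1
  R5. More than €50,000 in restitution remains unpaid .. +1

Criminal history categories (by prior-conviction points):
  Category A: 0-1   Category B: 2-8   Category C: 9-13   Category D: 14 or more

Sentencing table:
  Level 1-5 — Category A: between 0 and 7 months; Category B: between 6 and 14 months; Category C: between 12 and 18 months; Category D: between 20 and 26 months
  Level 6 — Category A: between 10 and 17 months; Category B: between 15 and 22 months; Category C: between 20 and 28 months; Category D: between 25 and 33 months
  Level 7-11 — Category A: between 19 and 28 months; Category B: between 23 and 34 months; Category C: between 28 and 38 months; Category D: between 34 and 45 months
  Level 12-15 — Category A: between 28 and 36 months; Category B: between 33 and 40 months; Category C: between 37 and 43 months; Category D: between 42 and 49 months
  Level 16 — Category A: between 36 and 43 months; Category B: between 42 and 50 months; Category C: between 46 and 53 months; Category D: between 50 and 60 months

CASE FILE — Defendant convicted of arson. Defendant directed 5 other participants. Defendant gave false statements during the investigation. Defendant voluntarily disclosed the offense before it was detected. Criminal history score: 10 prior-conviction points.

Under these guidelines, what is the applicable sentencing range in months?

20-28 months

Base offense level for arson: 3.
R1 applies: 3 − 1 = 2.
R3 applies: 2 + 3 = 5.
R4 applies (level before this adjustment is 5 < 15, so +1): 5 + 1 = 6.
R5 does not apply.
Final offense level: 6.
Criminal history: 10 prior points → Category C (9-13).
Level 6 falls in the 6 band.
Grid: Level 6 × Category C = 20-28 months.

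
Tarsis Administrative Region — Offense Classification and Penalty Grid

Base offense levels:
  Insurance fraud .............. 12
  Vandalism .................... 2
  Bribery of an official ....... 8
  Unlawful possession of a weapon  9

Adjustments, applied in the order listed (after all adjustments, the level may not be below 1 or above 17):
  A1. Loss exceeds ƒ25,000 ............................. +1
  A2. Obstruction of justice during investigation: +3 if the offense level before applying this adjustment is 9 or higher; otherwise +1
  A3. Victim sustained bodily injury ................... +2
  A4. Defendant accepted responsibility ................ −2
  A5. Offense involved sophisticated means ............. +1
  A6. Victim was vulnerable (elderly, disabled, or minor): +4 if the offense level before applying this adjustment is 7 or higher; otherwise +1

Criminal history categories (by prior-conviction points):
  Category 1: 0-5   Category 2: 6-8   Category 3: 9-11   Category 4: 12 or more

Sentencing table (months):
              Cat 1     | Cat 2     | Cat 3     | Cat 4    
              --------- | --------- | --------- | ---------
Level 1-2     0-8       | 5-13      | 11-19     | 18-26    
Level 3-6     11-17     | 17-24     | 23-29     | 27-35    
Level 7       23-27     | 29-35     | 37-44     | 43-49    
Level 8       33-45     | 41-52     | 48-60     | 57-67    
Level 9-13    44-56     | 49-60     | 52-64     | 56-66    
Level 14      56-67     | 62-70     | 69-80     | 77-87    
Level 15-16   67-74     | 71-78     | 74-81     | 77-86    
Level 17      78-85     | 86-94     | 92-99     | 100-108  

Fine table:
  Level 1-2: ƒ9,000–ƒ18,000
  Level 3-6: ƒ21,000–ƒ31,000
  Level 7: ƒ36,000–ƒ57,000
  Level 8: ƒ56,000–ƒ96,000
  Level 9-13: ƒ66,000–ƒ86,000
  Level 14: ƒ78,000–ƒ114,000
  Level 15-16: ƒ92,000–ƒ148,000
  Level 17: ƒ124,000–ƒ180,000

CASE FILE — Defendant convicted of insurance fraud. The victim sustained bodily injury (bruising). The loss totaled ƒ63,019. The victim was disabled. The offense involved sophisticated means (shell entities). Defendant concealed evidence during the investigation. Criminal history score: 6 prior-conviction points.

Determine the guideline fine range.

Base offense level for insurance fraud: 12.
A1 applies: 12 + 1 = 13.
A2 applies (level before this adjustment is 13 ≥ 9, so +3): 13 + 3 = 16.
A3 applies: 16 + 2 = 18.
A4 does not apply.
A5 applies: 18 + 1 = 19.
A6 applies (level before this adjustment is 19 ≥ 7, so +4): 19 + 4 = 23.
Level 23 exceeds the maximum of 17; capped at 17.
Final offense level: 17.
Level 17 falls in the 17 band.
Fine table: Level 17 → ƒ124,000–ƒ180,000.

ƒ124,000–ƒ180,000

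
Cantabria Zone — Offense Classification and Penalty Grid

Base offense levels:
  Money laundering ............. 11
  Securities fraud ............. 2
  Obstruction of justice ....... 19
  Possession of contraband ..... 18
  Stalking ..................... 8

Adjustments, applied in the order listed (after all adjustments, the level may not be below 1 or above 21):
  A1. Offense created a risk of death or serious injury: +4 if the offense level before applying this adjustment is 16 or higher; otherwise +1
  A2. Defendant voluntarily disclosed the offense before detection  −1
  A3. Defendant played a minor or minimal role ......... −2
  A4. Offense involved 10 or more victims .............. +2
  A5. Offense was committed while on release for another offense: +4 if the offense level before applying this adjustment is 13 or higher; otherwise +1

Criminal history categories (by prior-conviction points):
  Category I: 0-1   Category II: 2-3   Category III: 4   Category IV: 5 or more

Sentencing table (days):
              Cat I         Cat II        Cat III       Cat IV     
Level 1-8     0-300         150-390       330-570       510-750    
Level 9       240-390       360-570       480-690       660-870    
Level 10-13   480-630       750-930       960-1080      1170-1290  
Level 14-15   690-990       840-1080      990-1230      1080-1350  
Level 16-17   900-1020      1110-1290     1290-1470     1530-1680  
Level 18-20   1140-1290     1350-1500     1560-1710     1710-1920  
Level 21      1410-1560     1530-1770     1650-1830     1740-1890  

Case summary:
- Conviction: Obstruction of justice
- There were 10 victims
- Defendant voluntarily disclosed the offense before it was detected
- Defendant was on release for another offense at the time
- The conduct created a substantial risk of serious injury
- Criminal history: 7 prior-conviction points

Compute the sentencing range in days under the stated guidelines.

Base offense level for obstruction of justice: 19.
A1 applies (level before this adjustment is 19 ≥ 16, so +4): 19 + 4 = 23.
A2 applies: 23 − 1 = 22.
A4 applies: 22 + 2 = 24.
A5 applies (level before this adjustment is 24 ≥ 13, so +4): 24 + 4 = 28.
Level 28 exceeds the maximum of 21; capped at 21.
Final offense level: 21.
Criminal history: 7 prior points → Category IV (5+).
Level 21 falls in the 21 band.
Grid: Level 21 × Category IV = 1740-1890 days.

1740-1890 days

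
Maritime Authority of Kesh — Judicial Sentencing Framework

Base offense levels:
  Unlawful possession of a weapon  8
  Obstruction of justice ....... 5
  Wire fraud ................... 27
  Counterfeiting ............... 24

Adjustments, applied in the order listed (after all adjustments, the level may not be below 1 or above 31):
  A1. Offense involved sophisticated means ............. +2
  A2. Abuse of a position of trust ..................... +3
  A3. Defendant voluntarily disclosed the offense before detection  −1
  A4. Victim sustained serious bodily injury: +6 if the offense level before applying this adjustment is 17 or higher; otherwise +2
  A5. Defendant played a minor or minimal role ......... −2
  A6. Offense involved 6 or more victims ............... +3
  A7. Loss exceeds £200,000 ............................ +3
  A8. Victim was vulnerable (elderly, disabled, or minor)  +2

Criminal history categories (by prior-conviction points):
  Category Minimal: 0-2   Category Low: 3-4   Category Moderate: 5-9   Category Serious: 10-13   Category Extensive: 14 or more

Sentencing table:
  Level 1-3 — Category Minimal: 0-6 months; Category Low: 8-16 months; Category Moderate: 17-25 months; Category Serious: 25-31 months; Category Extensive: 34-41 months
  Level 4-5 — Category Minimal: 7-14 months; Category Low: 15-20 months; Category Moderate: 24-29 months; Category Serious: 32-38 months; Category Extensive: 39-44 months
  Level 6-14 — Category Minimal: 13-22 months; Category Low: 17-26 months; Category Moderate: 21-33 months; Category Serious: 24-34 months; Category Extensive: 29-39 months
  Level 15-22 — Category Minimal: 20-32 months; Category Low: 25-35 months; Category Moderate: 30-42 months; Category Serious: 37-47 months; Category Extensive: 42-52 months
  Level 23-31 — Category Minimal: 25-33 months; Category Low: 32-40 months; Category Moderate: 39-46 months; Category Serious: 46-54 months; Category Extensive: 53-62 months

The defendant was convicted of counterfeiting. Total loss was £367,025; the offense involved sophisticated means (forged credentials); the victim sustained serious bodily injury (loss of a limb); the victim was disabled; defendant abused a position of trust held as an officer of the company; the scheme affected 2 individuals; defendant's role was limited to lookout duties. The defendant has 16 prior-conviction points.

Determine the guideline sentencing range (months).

Base offense level for counterfeiting: 24.
A1 applies: 24 + 2 = 26.
A2 applies: 26 + 3 = 29.
A4 applies (level before this adjustment is 29 ≥ 17, so +6): 29 + 6 = 35.
A5 applies: 35 − 2 = 33.
A6 does not apply.
A7 applies: 33 + 3 = 36.
A8 applies: 36 + 2 = 38.
Level 38 exceeds the maximum of 31; capped at 31.
Final offense level: 31.
Criminal history: 16 prior points → Category Extensive (14+).
Level 31 falls in the 23-31 band.
Grid: Level 23-31 × Category Extensive = 53-62 months.

53-62 months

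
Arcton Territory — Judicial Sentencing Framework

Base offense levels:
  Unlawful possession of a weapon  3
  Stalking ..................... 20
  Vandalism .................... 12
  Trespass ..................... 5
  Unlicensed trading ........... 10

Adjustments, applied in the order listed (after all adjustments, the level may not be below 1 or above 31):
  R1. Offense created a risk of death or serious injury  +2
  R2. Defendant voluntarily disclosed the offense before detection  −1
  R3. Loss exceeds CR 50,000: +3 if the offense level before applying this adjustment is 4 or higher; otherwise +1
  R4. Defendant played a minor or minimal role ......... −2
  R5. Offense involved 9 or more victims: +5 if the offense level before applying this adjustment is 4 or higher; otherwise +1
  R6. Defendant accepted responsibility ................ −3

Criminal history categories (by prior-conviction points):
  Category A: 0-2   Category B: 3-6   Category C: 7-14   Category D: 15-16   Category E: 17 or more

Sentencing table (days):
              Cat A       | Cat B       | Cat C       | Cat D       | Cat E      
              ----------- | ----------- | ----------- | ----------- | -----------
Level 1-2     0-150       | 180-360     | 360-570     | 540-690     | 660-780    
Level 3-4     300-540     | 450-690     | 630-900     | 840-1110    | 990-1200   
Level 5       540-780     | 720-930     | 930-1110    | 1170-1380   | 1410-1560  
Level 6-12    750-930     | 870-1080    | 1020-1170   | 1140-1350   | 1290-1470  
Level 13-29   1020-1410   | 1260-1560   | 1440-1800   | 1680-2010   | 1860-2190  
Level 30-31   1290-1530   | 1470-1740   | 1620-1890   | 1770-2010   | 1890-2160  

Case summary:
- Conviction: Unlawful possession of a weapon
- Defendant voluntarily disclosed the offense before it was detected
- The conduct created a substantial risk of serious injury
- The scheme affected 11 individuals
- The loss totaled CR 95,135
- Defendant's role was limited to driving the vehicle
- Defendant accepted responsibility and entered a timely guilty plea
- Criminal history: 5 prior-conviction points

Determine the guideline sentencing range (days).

870-1080 days

Base offense level for unlawful possession of a weapon: 3.
R1 applies: 3 + 2 = 5.
R2 applies: 5 − 1 = 4.
R3 applies (level before this adjustment is 4 ≥ 4, so +3): 4 + 3 = 7.
R4 applies: 7 − 2 = 5.
R5 applies (level before this adjustment is 5 ≥ 4, so +5): 5 + 5 = 10.
R6 applies: 10 − 3 = 7.
Final offense level: 7.
Criminal history: 5 prior points → Category B (3-6).
Level 7 falls in the 6-12 band.
Grid: Level 6-12 × Category B = 870-1080 days.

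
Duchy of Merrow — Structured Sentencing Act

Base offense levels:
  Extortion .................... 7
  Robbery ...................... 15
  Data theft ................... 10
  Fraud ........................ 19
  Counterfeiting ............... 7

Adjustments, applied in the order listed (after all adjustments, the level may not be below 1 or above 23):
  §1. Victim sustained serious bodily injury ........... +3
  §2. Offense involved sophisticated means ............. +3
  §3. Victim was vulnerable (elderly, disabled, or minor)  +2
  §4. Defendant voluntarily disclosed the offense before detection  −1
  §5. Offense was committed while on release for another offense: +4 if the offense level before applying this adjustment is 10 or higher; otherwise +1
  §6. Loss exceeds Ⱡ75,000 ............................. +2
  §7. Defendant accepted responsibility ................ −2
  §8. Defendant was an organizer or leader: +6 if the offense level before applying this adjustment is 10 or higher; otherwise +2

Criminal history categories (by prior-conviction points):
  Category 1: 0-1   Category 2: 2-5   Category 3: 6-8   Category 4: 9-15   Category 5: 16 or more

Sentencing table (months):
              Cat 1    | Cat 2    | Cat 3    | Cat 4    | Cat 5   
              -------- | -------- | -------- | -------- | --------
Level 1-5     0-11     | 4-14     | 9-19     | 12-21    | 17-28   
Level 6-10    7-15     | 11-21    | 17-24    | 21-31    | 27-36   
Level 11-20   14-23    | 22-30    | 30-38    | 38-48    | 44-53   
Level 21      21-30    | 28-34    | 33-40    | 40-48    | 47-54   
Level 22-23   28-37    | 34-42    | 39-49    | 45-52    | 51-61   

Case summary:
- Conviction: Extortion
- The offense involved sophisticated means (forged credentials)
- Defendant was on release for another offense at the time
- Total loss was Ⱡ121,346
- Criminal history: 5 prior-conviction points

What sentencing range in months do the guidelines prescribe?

22-30 months

Base offense level for extortion: 7.
§1 does not apply.
§2 applies: 7 + 3 = 10.
§4 does not apply.
§5 applies (level before this adjustment is 10 ≥ 10, so +4): 10 + 4 = 14.
§6 applies: 14 + 2 = 16.
§7 does not apply.
§8 does not apply.
Final offense level: 16.
Criminal history: 5 prior points → Category 2 (2-5).
Level 16 falls in the 11-20 band.
Grid: Level 11-20 × Category 2 = 22-30 months.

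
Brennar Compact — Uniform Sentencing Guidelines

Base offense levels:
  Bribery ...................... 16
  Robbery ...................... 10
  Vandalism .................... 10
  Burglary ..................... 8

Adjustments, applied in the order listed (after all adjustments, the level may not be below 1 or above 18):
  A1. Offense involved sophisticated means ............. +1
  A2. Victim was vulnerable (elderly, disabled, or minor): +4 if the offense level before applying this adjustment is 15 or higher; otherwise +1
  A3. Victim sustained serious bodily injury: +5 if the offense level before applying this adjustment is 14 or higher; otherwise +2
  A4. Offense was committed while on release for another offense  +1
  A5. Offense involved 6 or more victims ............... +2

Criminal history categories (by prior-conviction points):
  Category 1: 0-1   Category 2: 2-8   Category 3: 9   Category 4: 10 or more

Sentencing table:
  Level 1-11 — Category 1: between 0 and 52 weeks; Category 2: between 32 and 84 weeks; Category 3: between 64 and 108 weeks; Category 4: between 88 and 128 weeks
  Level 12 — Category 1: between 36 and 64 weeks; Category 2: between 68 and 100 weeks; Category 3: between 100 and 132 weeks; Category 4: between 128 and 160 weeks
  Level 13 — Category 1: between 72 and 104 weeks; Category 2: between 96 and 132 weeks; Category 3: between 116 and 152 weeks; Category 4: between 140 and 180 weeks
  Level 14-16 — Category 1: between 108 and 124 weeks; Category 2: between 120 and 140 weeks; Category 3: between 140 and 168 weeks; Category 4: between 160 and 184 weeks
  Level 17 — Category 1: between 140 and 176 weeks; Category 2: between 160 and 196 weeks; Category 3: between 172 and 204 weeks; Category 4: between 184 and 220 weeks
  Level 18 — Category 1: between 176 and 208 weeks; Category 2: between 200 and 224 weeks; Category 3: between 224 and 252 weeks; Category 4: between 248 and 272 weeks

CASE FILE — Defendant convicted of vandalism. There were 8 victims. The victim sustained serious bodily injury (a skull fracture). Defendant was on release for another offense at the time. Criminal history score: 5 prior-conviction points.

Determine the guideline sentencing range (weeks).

Base offense level for vandalism: 10.
A2 does not apply.
A3 applies (level before this adjustment is 10 < 14, so +2): 10 + 2 = 12.
A4 applies: 12 + 1 = 13.
A5 applies: 13 + 2 = 15.
Final offense level: 15.
Criminal history: 5 prior points → Category 2 (2-8).
Level 15 falls in the 14-16 band.
Grid: Level 14-16 × Category 2 = 120-140 weeks.

120-140 weeks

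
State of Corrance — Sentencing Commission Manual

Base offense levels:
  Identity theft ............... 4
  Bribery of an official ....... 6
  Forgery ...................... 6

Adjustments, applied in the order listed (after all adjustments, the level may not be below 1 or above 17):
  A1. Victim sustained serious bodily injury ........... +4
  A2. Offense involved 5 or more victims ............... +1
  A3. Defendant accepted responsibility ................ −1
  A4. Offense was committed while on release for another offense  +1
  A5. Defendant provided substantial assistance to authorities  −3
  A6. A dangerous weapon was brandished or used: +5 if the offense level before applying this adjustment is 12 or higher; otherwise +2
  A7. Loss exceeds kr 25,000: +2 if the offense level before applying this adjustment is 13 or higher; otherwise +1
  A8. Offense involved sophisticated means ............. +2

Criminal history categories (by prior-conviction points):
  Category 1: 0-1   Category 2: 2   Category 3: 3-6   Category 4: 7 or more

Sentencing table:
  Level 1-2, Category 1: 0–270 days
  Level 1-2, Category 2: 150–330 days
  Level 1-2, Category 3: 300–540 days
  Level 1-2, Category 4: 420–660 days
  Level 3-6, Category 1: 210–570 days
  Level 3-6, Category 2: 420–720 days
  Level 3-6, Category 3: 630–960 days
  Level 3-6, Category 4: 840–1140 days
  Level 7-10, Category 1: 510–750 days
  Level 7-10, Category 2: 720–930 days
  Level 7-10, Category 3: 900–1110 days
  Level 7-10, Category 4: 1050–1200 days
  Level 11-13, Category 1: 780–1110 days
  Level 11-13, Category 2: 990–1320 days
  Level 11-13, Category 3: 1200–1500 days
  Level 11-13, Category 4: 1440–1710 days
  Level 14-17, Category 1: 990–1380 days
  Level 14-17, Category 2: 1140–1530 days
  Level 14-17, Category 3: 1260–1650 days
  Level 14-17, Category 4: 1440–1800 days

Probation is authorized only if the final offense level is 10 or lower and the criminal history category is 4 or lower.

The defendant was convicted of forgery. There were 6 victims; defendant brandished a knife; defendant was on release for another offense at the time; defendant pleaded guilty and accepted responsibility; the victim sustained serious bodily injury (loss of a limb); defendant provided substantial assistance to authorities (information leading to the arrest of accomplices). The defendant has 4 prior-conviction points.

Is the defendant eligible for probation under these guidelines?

Yes

Base offense level for forgery: 6.
A1 applies: 6 + 4 = 10.
A2 applies: 10 + 1 = 11.
A3 applies: 11 − 1 = 10.
A4 applies: 10 + 1 = 11.
A5 applies: 11 − 3 = 8.
A6 applies (level before this adjustment is 8 < 12, so +2): 8 + 2 = 10.
A7 does not apply.
Final offense level: 10.
Criminal history: 4 prior points → Category 3 (3-6).
Level 10 falls in the 7-10 band.
Grid: Level 7-10 × Category 3 = 900-1110 days.
Probation check: level 10 ≤ 10 and category 3 ≤ 4 → eligible.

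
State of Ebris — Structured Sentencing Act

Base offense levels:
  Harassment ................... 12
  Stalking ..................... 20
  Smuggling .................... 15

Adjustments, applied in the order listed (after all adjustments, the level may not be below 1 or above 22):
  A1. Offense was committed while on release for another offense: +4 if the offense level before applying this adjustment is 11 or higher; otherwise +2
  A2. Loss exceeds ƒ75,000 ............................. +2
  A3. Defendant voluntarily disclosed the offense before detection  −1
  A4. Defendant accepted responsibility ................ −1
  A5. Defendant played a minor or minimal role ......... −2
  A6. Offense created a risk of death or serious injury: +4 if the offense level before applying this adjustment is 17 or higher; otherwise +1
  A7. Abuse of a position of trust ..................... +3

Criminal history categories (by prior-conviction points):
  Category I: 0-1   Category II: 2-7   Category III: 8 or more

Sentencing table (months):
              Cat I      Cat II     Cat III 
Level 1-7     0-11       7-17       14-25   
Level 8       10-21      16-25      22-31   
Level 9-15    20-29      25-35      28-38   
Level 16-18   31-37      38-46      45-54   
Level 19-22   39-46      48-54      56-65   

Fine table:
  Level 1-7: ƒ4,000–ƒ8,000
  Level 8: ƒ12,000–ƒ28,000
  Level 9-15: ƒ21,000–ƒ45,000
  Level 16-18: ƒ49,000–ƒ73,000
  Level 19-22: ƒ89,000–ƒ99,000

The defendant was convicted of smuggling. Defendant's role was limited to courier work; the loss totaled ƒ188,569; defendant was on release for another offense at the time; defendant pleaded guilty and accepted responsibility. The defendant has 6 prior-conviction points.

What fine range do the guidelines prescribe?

Base offense level for smuggling: 15.
A1 applies (level before this adjustment is 15 ≥ 11, so +4): 15 + 4 = 19.
A2 applies: 19 + 2 = 21.
A3 does not apply.
A4 applies: 21 − 1 = 20.
A5 applies: 20 − 2 = 18.
A6 does not apply.
A7 does not apply.
Final offense level: 18.
Level 18 falls in the 16-18 band.
Fine table: Level 16-18 → ƒ49,000–ƒ73,000.

ƒ49,000–ƒ73,000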